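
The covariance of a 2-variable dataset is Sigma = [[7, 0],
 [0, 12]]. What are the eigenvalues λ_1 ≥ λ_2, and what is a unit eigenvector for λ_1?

Step 1 — characteristic polynomial of 2×2 Sigma:
  det(Sigma - λI) = λ² - trace · λ + det = 0.
  trace = 7 + 12 = 19, det = 7·12 - (0)² = 84.
Step 2 — discriminant:
  Δ = trace² - 4·det = 361 - 336 = 25.
Step 3 — eigenvalues:
  λ = (trace ± √Δ)/2 = (19 ± 5)/2,
  λ_1 = 12,  λ_2 = 7.

Step 4 — unit eigenvector for λ_1: Sigma is diagonal, so its eigenvectors are the coordinate axes. λ_1 = 12 is the diagonal entry on the second coordinate axis, hence
  v_1 = (0, 1) (||v_1|| = 1).

λ_1 = 12,  λ_2 = 7;  v_1 ≈ (0, 1)


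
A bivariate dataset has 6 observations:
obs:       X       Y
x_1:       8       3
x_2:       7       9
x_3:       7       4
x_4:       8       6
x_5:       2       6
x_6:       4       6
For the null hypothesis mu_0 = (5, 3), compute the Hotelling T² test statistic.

Step 1 — sample mean vector:
  mean(X) = (8 + 7 + 7 + 8 + 2 + 4) / 6 = 36/6 = 6
  mean(Y) = (3 + 9 + 4 + 6 + 6 + 6) / 6 = 34/6 = 5.6667
  x̄ = (6, 5.6667),  deviation x̄ - mu_0 = (6, 5.6667) - (5, 3) = (1, 2.6667).

Step 2 — sample covariance matrix, S[i,j] = (1/(n-1)) · Σ_k (x_{k,i} - mean_i) · (x_{k,j} - mean_j), divisor n-1 = 5:
  S[X,X] = ((2)·(2) + (1)·(1) + (1)·(1) + (2)·(2) + (-4)·(-4) + (-2)·(-2)) / 5 = 30/5 = 6
  S[X,Y] = ((2)·(-2.6667) + (1)·(3.3333) + (1)·(-1.6667) + (2)·(0.3333) + (-4)·(0.3333) + (-2)·(0.3333)) / 5 = -5/5 = -1
  S[Y,Y] = ((-2.6667)·(-2.6667) + (3.3333)·(3.3333) + (-1.6667)·(-1.6667) + (0.3333)·(0.3333) + (0.3333)·(0.3333) + (0.3333)·(0.3333)) / 5 = 21.3333/5 = 4.2667
  S = [[6, -1],
 [-1, 4.2667]].

Step 3 — invert S. det(S) = 6·4.2667 - (-1)² = 24.6.
  S^{-1} = (1/det) · [[d, -b], [-b, a]] = [[0.1734, 0.0407],
 [0.0407, 0.2439]].

Step 4 — quadratic form (x̄ - mu_0)^T · S^{-1} · (x̄ - mu_0):
  S^{-1} · (x̄ - mu_0) = (0.2818, 0.6911),
  (x̄ - mu_0)^T · [...] = (1)·(0.2818) + (2.6667)·(0.6911) = 2.1247.

Step 5 — scale by n: T² = 6 · 2.1247 = 12.748.

T² ≈ 12.748


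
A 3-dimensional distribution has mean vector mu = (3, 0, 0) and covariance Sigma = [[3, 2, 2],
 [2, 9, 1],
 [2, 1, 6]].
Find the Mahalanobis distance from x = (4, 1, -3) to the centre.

Step 1 — centre the observation: (x - mu) = (1, 1, -3).

Step 2 — invert Sigma (cofactor / det for 3×3, or solve directly):
  Sigma^{-1} = [[0.4953, -0.0935, -0.1495],
 [-0.0935, 0.1308, 0.0093],
 [-0.1495, 0.0093, 0.215]].

Step 3 — form the quadratic (x - mu)^T · Sigma^{-1} · (x - mu):
  Sigma^{-1} · (x - mu) = (0.8505, 0.0093, -0.785).
  (x - mu)^T · [Sigma^{-1} · (x - mu)] = (1)·(0.8505) + (1)·(0.0093) + (-3)·(-0.785) = 3.215.

Step 4 — take square root: d = √(3.215) ≈ 1.793.

d(x, mu) = √(3.215) ≈ 1.793


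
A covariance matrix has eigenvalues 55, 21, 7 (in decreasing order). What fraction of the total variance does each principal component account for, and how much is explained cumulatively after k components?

Step 1 — total variance = trace(Sigma) = Σ λ_i = 55 + 21 + 7 = 83.

Step 2 — fraction explained by component i = λ_i / Σ λ:
  PC1: 55/83 = 0.6627
  PC2: 21/83 = 0.253
  PC3: 7/83 = 0.0843

Step 3 — cumulative fraction after k components = (λ_1 + ... + λ_k) / Σ λ:
  k = 1: 55/83 = 0.6627
  k = 2: (55 + 21)/83 = 76/83 = 0.9157
  k = 3: (55 + 21 + 7)/83 = 83/83 = 1

Summary (fraction, with percent):

explained: PC1 0.6627 (66.27%), PC2 0.253 (25.3%), PC3 0.0843 (8.43%);  cumulative: 0.6627, 0.9157, 1


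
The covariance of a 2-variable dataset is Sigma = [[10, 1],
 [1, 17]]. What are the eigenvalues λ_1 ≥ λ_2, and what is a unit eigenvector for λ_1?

Step 1 — characteristic polynomial of 2×2 Sigma:
  det(Sigma - λI) = λ² - trace · λ + det = 0.
  trace = 10 + 17 = 27, det = 10·17 - (1)² = 169.
Step 2 — discriminant:
  Δ = trace² - 4·det = 729 - 676 = 53.
Step 3 — eigenvalues:
  λ = (trace ± √Δ)/2 = (27 ± 7.2801)/2,
  λ_1 = 17.1401,  λ_2 = 9.8599.

Step 4 — unit eigenvector for λ_1: solve (Sigma - λ_1 I)v = 0. First row:
  (10 - 17.1401)·v_x + (1)·v_y = 0, i.e. (-7.1401)·v_x + (1)·v_y = 0,
  so v ∝ (b, λ_1 - a) = (1, 7.1401) = u.
  ||u|| = √((1)² + (7.1401)²) = √(51.9804) ≈ 7.2097,
  v_1 = u/||u|| ≈ (0.1387, 0.9903) (||v_1|| = 1).

λ_1 = 17.1401,  λ_2 = 9.8599;  v_1 ≈ (0.1387, 0.9903)


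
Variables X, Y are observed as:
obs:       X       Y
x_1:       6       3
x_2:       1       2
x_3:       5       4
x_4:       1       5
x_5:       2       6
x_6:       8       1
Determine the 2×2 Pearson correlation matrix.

Step 1 — column means:
  mean(X) = (6 + 1 + 5 + 1 + 2 + 8) / 6 = 23/6 = 3.8333
  mean(Y) = (3 + 2 + 4 + 5 + 6 + 1) / 6 = 21/6 = 3.5

Step 2 — sample variances and covariances s[i,j] = (1/(n-1)) · Σ_k (x_{k,i} - mean_i) · (x_{k,j} - mean_j), with n-1 = 5:
  s[X,X] = ((2.1667)·(2.1667) + (-2.8333)·(-2.8333) + (1.1667)·(1.1667) + (-2.8333)·(-2.8333) + (-1.8333)·(-1.8333) + (4.1667)·(4.1667)) / 5 = 42.8333/5 = 8.5667
  s[X,Y] = ((2.1667)·(-0.5) + (-2.8333)·(-1.5) + (1.1667)·(0.5) + (-2.8333)·(1.5) + (-1.8333)·(2.5) + (4.1667)·(-2.5)) / 5 = -15.5/5 = -3.1
  s[Y,Y] = ((-0.5)·(-0.5) + (-1.5)·(-1.5) + (0.5)·(0.5) + (1.5)·(1.5) + (2.5)·(2.5) + (-2.5)·(-2.5)) / 5 = 17.5/5 = 3.5
  Sample standard deviations s_i = √(s[i,i]):
  s(X) = √(8.5667) = 2.9269
  s(Y) = √(3.5) = 1.8708

Step 3 — r_{ij} = s_{ij} / (s_i · s_j):
  r[X,X] = 1 (diagonal).
  r[X,Y] = -3.1 / (2.9269 · 1.8708) = -3.1 / 5.4757 = -0.5661
  r[Y,Y] = 1 (diagonal).

R is symmetric with unit diagonal. Assembling:

R = [[1, -0.5661],
 [-0.5661, 1]]


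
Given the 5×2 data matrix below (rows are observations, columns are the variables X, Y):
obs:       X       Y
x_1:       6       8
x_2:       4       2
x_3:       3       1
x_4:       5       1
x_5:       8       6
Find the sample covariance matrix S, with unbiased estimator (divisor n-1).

Step 1 — column means:
  mean(X) = (6 + 4 + 3 + 5 + 8) / 5 = 26/5 = 5.2
  mean(Y) = (8 + 2 + 1 + 1 + 6) / 5 = 18/5 = 3.6

Step 2 — sample covariance S[i,j] = (1/(n-1)) · Σ_k (x_{k,i} - mean_i) · (x_{k,j} - mean_j), with n-1 = 4.
  S[X,X] = ((0.8)·(0.8) + (-1.2)·(-1.2) + (-2.2)·(-2.2) + (-0.2)·(-0.2) + (2.8)·(2.8)) / 4 = 14.8/4 = 3.7
  S[X,Y] = ((0.8)·(4.4) + (-1.2)·(-1.6) + (-2.2)·(-2.6) + (-0.2)·(-2.6) + (2.8)·(2.4)) / 4 = 18.4/4 = 4.6
  S[Y,Y] = ((4.4)·(4.4) + (-1.6)·(-1.6) + (-2.6)·(-2.6) + (-2.6)·(-2.6) + (2.4)·(2.4)) / 4 = 41.2/4 = 10.3

S is symmetric (S[j,i] = S[i,j]). Assembling:

S = [[3.7, 4.6],
 [4.6, 10.3]]


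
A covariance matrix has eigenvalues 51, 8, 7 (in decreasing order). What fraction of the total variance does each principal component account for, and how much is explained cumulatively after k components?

Step 1 — total variance = trace(Sigma) = Σ λ_i = 51 + 8 + 7 = 66.

Step 2 — fraction explained by component i = λ_i / Σ λ:
  PC1: 51/66 = 0.7727
  PC2: 8/66 = 0.1212
  PC3: 7/66 = 0.1061

Step 3 — cumulative fraction after k components = (λ_1 + ... + λ_k) / Σ λ:
  k = 1: 51/66 = 0.7727
  k = 2: (51 + 8)/66 = 59/66 = 0.8939
  k = 3: (51 + 8 + 7)/66 = 66/66 = 1

Summary (fraction, with percent):

explained: PC1 0.7727 (77.27%), PC2 0.1212 (12.12%), PC3 0.1061 (10.61%);  cumulative: 0.7727, 0.8939, 1


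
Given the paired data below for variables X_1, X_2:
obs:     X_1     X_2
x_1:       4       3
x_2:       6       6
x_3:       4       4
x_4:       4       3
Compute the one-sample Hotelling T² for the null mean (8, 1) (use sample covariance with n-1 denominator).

Step 1 — sample mean vector:
  mean(X_1) = (4 + 6 + 4 + 4) / 4 = 18/4 = 4.5
  mean(X_2) = (3 + 6 + 4 + 3) / 4 = 16/4 = 4
  x̄ = (4.5, 4),  deviation x̄ - mu_0 = (4.5, 4) - (8, 1) = (-3.5, 3).

Step 2 — sample covariance matrix, S[i,j] = (1/(n-1)) · Σ_k (x_{k,i} - mean_i) · (x_{k,j} - mean_j), divisor n-1 = 3:
  S[X_1,X_1] = ((-0.5)·(-0.5) + (1.5)·(1.5) + (-0.5)·(-0.5) + (-0.5)·(-0.5)) / 3 = 3/3 = 1
  S[X_1,X_2] = ((-0.5)·(-1) + (1.5)·(2) + (-0.5)·(0) + (-0.5)·(-1)) / 3 = 4/3 = 1.3333
  S[X_2,X_2] = ((-1)·(-1) + (2)·(2) + (0)·(0) + (-1)·(-1)) / 3 = 6/3 = 2
  S = [[1, 1.3333],
 [1.3333, 2]].

Step 3 — invert S. det(S) = 1·2 - (1.3333)² = 0.2222.
  S^{-1} = (1/det) · [[d, -b], [-b, a]] = [[9, -6],
 [-6, 4.5]].

Step 4 — quadratic form (x̄ - mu_0)^T · S^{-1} · (x̄ - mu_0):
  S^{-1} · (x̄ - mu_0) = (-49.5, 34.5),
  (x̄ - mu_0)^T · [...] = (-3.5)·(-49.5) + (3)·(34.5) = 276.75.

Step 5 — scale by n: T² = 4 · 276.75 = 1107.

T² ≈ 1107


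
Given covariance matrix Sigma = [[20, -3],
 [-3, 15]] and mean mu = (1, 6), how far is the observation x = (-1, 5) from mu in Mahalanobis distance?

Step 1 — centre the observation: (x - mu) = (-2, -1).

Step 2 — invert Sigma. det(Sigma) = 20·15 - (-3)² = 291.
  Sigma^{-1} = (1/det) · [[d, -b], [-b, a]] = [[0.0515, 0.0103],
 [0.0103, 0.0687]].

Step 3 — form the quadratic (x - mu)^T · Sigma^{-1} · (x - mu):
  Sigma^{-1} · (x - mu) = (-0.1134, -0.0893).
  (x - mu)^T · [Sigma^{-1} · (x - mu)] = (-2)·(-0.1134) + (-1)·(-0.0893) = 0.3162.

Step 4 — take square root: d = √(0.3162) ≈ 0.5623.

d(x, mu) = √(0.3162) ≈ 0.5623


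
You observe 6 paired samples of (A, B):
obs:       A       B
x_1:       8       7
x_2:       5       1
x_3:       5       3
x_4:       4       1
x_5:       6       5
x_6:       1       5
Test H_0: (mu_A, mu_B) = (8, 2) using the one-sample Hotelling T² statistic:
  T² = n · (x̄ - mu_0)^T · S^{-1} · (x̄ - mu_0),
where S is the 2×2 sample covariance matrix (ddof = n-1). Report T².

Step 1 — sample mean vector:
  mean(A) = (8 + 5 + 5 + 4 + 6 + 1) / 6 = 29/6 = 4.8333
  mean(B) = (7 + 1 + 3 + 1 + 5 + 5) / 6 = 22/6 = 3.6667
  x̄ = (4.8333, 3.6667),  deviation x̄ - mu_0 = (4.8333, 3.6667) - (8, 2) = (-3.1667, 1.6667).

Step 2 — sample covariance matrix, S[i,j] = (1/(n-1)) · Σ_k (x_{k,i} - mean_i) · (x_{k,j} - mean_j), divisor n-1 = 5:
  S[A,A] = ((3.1667)·(3.1667) + (0.1667)·(0.1667) + (0.1667)·(0.1667) + (-0.8333)·(-0.8333) + (1.1667)·(1.1667) + (-3.8333)·(-3.8333)) / 5 = 26.8333/5 = 5.3667
  S[A,B] = ((3.1667)·(3.3333) + (0.1667)·(-2.6667) + (0.1667)·(-0.6667) + (-0.8333)·(-2.6667) + (1.1667)·(1.3333) + (-3.8333)·(1.3333)) / 5 = 8.6667/5 = 1.7333
  S[B,B] = ((3.3333)·(3.3333) + (-2.6667)·(-2.6667) + (-0.6667)·(-0.6667) + (-2.6667)·(-2.6667) + (1.3333)·(1.3333) + (1.3333)·(1.3333)) / 5 = 29.3333/5 = 5.8667
  S = [[5.3667, 1.7333],
 [1.7333, 5.8667]].

Step 3 — invert S. det(S) = 5.3667·5.8667 - (1.7333)² = 28.48.
  S^{-1} = (1/det) · [[d, -b], [-b, a]] = [[0.206, -0.0609],
 [-0.0609, 0.1884]].

Step 4 — quadratic form (x̄ - mu_0)^T · S^{-1} · (x̄ - mu_0):
  S^{-1} · (x̄ - mu_0) = (-0.7537, 0.5068),
  (x̄ - mu_0)^T · [...] = (-3.1667)·(-0.7537) + (1.6667)·(0.5068) = 3.2315.

Step 5 — scale by n: T² = 6 · 3.2315 = 19.389.

T² ≈ 19.389


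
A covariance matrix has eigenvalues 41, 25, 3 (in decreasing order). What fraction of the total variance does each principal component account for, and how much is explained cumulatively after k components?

Step 1 — total variance = trace(Sigma) = Σ λ_i = 41 + 25 + 3 = 69.

Step 2 — fraction explained by component i = λ_i / Σ λ:
  PC1: 41/69 = 0.5942
  PC2: 25/69 = 0.3623
  PC3: 3/69 = 0.0435

Step 3 — cumulative fraction after k components = (λ_1 + ... + λ_k) / Σ λ:
  k = 1: 41/69 = 0.5942
  k = 2: (41 + 25)/69 = 66/69 = 0.9565
  k = 3: (41 + 25 + 3)/69 = 69/69 = 1

Summary (fraction, with percent):

explained: PC1 0.5942 (59.42%), PC2 0.3623 (36.23%), PC3 0.0435 (4.35%);  cumulative: 0.5942, 0.9565, 1


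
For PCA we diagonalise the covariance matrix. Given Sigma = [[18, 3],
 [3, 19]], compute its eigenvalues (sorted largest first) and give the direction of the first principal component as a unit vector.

Step 1 — characteristic polynomial of 2×2 Sigma:
  det(Sigma - λI) = λ² - trace · λ + det = 0.
  trace = 18 + 19 = 37, det = 18·19 - (3)² = 333.
Step 2 — discriminant:
  Δ = trace² - 4·det = 1369 - 1332 = 37.
Step 3 — eigenvalues:
  λ = (trace ± √Δ)/2 = (37 ± 6.0828)/2,
  λ_1 = 21.5414,  λ_2 = 15.4586.

Step 4 — unit eigenvector for λ_1: solve (Sigma - λ_1 I)v = 0. First row:
  (18 - 21.5414)·v_x + (3)·v_y = 0, i.e. (-3.5414)·v_x + (3)·v_y = 0,
  so v ∝ (b, λ_1 - a) = (3, 3.5414) = u.
  ||u|| = √((3)² + (3.5414)²) = √(21.5414) ≈ 4.6413,
  v_1 = u/||u|| ≈ (0.6464, 0.763) (||v_1|| = 1).

λ_1 = 21.5414,  λ_2 = 15.4586;  v_1 ≈ (0.6464, 0.763)


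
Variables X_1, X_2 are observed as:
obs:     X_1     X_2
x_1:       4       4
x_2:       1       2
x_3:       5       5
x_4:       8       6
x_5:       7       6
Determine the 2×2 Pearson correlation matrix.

Step 1 — column means:
  mean(X_1) = (4 + 1 + 5 + 8 + 7) / 5 = 25/5 = 5
  mean(X_2) = (4 + 2 + 5 + 6 + 6) / 5 = 23/5 = 4.6

Step 2 — sample variances and covariances s[i,j] = (1/(n-1)) · Σ_k (x_{k,i} - mean_i) · (x_{k,j} - mean_j), with n-1 = 4:
  s[X_1,X_1] = ((-1)·(-1) + (-4)·(-4) + (0)·(0) + (3)·(3) + (2)·(2)) / 4 = 30/4 = 7.5
  s[X_1,X_2] = ((-1)·(-0.6) + (-4)·(-2.6) + (0)·(0.4) + (3)·(1.4) + (2)·(1.4)) / 4 = 18/4 = 4.5
  s[X_2,X_2] = ((-0.6)·(-0.6) + (-2.6)·(-2.6) + (0.4)·(0.4) + (1.4)·(1.4) + (1.4)·(1.4)) / 4 = 11.2/4 = 2.8
  Sample standard deviations s_i = √(s[i,i]):
  s(X_1) = √(7.5) = 2.7386
  s(X_2) = √(2.8) = 1.6733

Step 3 — r_{ij} = s_{ij} / (s_i · s_j):
  r[X_1,X_1] = 1 (diagonal).
  r[X_1,X_2] = 4.5 / (2.7386 · 1.6733) = 4.5 / 4.5826 = 0.982
  r[X_2,X_2] = 1 (diagonal).

R is symmetric with unit diagonal. Assembling:

R = [[1, 0.982],
 [0.982, 1]]


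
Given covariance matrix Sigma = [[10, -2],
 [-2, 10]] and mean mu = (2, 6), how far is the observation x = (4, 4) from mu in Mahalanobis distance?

Step 1 — centre the observation: (x - mu) = (2, -2).

Step 2 — invert Sigma. det(Sigma) = 10·10 - (-2)² = 96.
  Sigma^{-1} = (1/det) · [[d, -b], [-b, a]] = [[0.1042, 0.0208],
 [0.0208, 0.1042]].

Step 3 — form the quadratic (x - mu)^T · Sigma^{-1} · (x - mu):
  Sigma^{-1} · (x - mu) = (0.1667, -0.1667).
  (x - mu)^T · [Sigma^{-1} · (x - mu)] = (2)·(0.1667) + (-2)·(-0.1667) = 0.6667.

Step 4 — take square root: d = √(0.6667) ≈ 0.8165.

d(x, mu) = √(0.6667) ≈ 0.8165


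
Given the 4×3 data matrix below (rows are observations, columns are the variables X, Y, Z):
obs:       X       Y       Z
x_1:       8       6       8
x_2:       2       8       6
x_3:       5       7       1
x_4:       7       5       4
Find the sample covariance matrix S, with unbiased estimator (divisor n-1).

Step 1 — column means:
  mean(X) = (8 + 2 + 5 + 7) / 4 = 22/4 = 5.5
  mean(Y) = (6 + 8 + 7 + 5) / 4 = 26/4 = 6.5
  mean(Z) = (8 + 6 + 1 + 4) / 4 = 19/4 = 4.75

Step 2 — sample covariance S[i,j] = (1/(n-1)) · Σ_k (x_{k,i} - mean_i) · (x_{k,j} - mean_j), with n-1 = 3.
  S[X,X] = ((2.5)·(2.5) + (-3.5)·(-3.5) + (-0.5)·(-0.5) + (1.5)·(1.5)) / 3 = 21/3 = 7
  S[X,Y] = ((2.5)·(-0.5) + (-3.5)·(1.5) + (-0.5)·(0.5) + (1.5)·(-1.5)) / 3 = -9/3 = -3
  S[X,Z] = ((2.5)·(3.25) + (-3.5)·(1.25) + (-0.5)·(-3.75) + (1.5)·(-0.75)) / 3 = 4.5/3 = 1.5
  S[Y,Y] = ((-0.5)·(-0.5) + (1.5)·(1.5) + (0.5)·(0.5) + (-1.5)·(-1.5)) / 3 = 5/3 = 1.6667
  S[Y,Z] = ((-0.5)·(3.25) + (1.5)·(1.25) + (0.5)·(-3.75) + (-1.5)·(-0.75)) / 3 = -0.5/3 = -0.1667
  S[Z,Z] = ((3.25)·(3.25) + (1.25)·(1.25) + (-3.75)·(-3.75) + (-0.75)·(-0.75)) / 3 = 26.75/3 = 8.9167

S is symmetric (S[j,i] = S[i,j]). Assembling:

S = [[7, -3, 1.5],
 [-3, 1.6667, -0.1667],
 [1.5, -0.1667, 8.9167]]


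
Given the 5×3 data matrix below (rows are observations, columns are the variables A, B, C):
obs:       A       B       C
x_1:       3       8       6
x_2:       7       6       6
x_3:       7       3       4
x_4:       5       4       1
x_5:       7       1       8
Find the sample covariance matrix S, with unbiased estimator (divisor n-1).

Step 1 — column means:
  mean(A) = (3 + 7 + 7 + 5 + 7) / 5 = 29/5 = 5.8
  mean(B) = (8 + 6 + 3 + 4 + 1) / 5 = 22/5 = 4.4
  mean(C) = (6 + 6 + 4 + 1 + 8) / 5 = 25/5 = 5

Step 2 — sample covariance S[i,j] = (1/(n-1)) · Σ_k (x_{k,i} - mean_i) · (x_{k,j} - mean_j), with n-1 = 4.
  S[A,A] = ((-2.8)·(-2.8) + (1.2)·(1.2) + (1.2)·(1.2) + (-0.8)·(-0.8) + (1.2)·(1.2)) / 4 = 12.8/4 = 3.2
  S[A,B] = ((-2.8)·(3.6) + (1.2)·(1.6) + (1.2)·(-1.4) + (-0.8)·(-0.4) + (1.2)·(-3.4)) / 4 = -13.6/4 = -3.4
  S[A,C] = ((-2.8)·(1) + (1.2)·(1) + (1.2)·(-1) + (-0.8)·(-4) + (1.2)·(3)) / 4 = 4/4 = 1
  S[B,B] = ((3.6)·(3.6) + (1.6)·(1.6) + (-1.4)·(-1.4) + (-0.4)·(-0.4) + (-3.4)·(-3.4)) / 4 = 29.2/4 = 7.3
  S[B,C] = ((3.6)·(1) + (1.6)·(1) + (-1.4)·(-1) + (-0.4)·(-4) + (-3.4)·(3)) / 4 = -2/4 = -0.5
  S[C,C] = ((1)·(1) + (1)·(1) + (-1)·(-1) + (-4)·(-4) + (3)·(3)) / 4 = 28/4 = 7

S is symmetric (S[j,i] = S[i,j]). Assembling:

S = [[3.2, -3.4, 1],
 [-3.4, 7.3, -0.5],
 [1, -0.5, 7]]


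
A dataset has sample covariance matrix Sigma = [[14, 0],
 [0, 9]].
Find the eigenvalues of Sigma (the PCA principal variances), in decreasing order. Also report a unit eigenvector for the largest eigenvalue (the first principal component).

Step 1 — characteristic polynomial of 2×2 Sigma:
  det(Sigma - λI) = λ² - trace · λ + det = 0.
  trace = 14 + 9 = 23, det = 14·9 - (0)² = 126.
Step 2 — discriminant:
  Δ = trace² - 4·det = 529 - 504 = 25.
Step 3 — eigenvalues:
  λ = (trace ± √Δ)/2 = (23 ± 5)/2,
  λ_1 = 14,  λ_2 = 9.

Step 4 — unit eigenvector for λ_1: Sigma is diagonal, so its eigenvectors are the coordinate axes. λ_1 = 14 is the diagonal entry on the first coordinate axis, hence
  v_1 = (1, 0) (||v_1|| = 1).

λ_1 = 14,  λ_2 = 9;  v_1 ≈ (1, 0)


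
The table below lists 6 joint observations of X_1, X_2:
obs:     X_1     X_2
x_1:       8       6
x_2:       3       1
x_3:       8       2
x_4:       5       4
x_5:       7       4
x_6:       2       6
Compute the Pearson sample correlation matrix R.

Step 1 — column means:
  mean(X_1) = (8 + 3 + 8 + 5 + 7 + 2) / 6 = 33/6 = 5.5
  mean(X_2) = (6 + 1 + 2 + 4 + 4 + 6) / 6 = 23/6 = 3.8333

Step 2 — sample variances and covariances s[i,j] = (1/(n-1)) · Σ_k (x_{k,i} - mean_i) · (x_{k,j} - mean_j), with n-1 = 5:
  s[X_1,X_1] = ((2.5)·(2.5) + (-2.5)·(-2.5) + (2.5)·(2.5) + (-0.5)·(-0.5) + (1.5)·(1.5) + (-3.5)·(-3.5)) / 5 = 33.5/5 = 6.7
  s[X_1,X_2] = ((2.5)·(2.1667) + (-2.5)·(-2.8333) + (2.5)·(-1.8333) + (-0.5)·(0.1667) + (1.5)·(0.1667) + (-3.5)·(2.1667)) / 5 = 0.5/5 = 0.1
  s[X_2,X_2] = ((2.1667)·(2.1667) + (-2.8333)·(-2.8333) + (-1.8333)·(-1.8333) + (0.1667)·(0.1667) + (0.1667)·(0.1667) + (2.1667)·(2.1667)) / 5 = 20.8333/5 = 4.1667
  Sample standard deviations s_i = √(s[i,i]):
  s(X_1) = √(6.7) = 2.5884
  s(X_2) = √(4.1667) = 2.0412

Step 3 — r_{ij} = s_{ij} / (s_i · s_j):
  r[X_1,X_1] = 1 (diagonal).
  r[X_1,X_2] = 0.1 / (2.5884 · 2.0412) = 0.1 / 5.2836 = 0.0189
  r[X_2,X_2] = 1 (diagonal).

R is symmetric with unit diagonal. Assembling:

R = [[1, 0.0189],
 [0.0189, 1]]


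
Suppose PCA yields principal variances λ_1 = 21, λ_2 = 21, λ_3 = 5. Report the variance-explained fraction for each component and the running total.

Step 1 — total variance = trace(Sigma) = Σ λ_i = 21 + 21 + 5 = 47.

Step 2 — fraction explained by component i = λ_i / Σ λ:
  PC1: 21/47 = 0.4468
  PC2: 21/47 = 0.4468
  PC3: 5/47 = 0.1064

Step 3 — cumulative fraction after k components = (λ_1 + ... + λ_k) / Σ λ:
  k = 1: 21/47 = 0.4468
  k = 2: (21 + 21)/47 = 42/47 = 0.8936
  k = 3: (21 + 21 + 5)/47 = 47/47 = 1

Summary (fraction, with percent):

explained: PC1 0.4468 (44.68%), PC2 0.4468 (44.68%), PC3 0.1064 (10.64%);  cumulative: 0.4468, 0.8936, 1


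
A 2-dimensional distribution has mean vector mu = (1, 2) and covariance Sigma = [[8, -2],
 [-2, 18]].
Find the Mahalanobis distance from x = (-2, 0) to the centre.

Step 1 — centre the observation: (x - mu) = (-3, -2).

Step 2 — invert Sigma. det(Sigma) = 8·18 - (-2)² = 140.
  Sigma^{-1} = (1/det) · [[d, -b], [-b, a]] = [[0.1286, 0.0143],
 [0.0143, 0.0571]].

Step 3 — form the quadratic (x - mu)^T · Sigma^{-1} · (x - mu):
  Sigma^{-1} · (x - mu) = (-0.4143, -0.1571).
  (x - mu)^T · [Sigma^{-1} · (x - mu)] = (-3)·(-0.4143) + (-2)·(-0.1571) = 1.5571.

Step 4 — take square root: d = √(1.5571) ≈ 1.2479.

d(x, mu) = √(1.5571) ≈ 1.2479


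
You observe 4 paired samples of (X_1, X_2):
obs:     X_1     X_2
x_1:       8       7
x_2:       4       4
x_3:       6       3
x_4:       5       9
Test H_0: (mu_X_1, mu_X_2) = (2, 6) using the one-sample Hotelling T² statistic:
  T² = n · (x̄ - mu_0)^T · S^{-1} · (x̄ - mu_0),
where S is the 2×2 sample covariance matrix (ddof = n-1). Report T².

Step 1 — sample mean vector:
  mean(X_1) = (8 + 4 + 6 + 5) / 4 = 23/4 = 5.75
  mean(X_2) = (7 + 4 + 3 + 9) / 4 = 23/4 = 5.75
  x̄ = (5.75, 5.75),  deviation x̄ - mu_0 = (5.75, 5.75) - (2, 6) = (3.75, -0.25).

Step 2 — sample covariance matrix, S[i,j] = (1/(n-1)) · Σ_k (x_{k,i} - mean_i) · (x_{k,j} - mean_j), divisor n-1 = 3:
  S[X_1,X_1] = ((2.25)·(2.25) + (-1.75)·(-1.75) + (0.25)·(0.25) + (-0.75)·(-0.75)) / 3 = 8.75/3 = 2.9167
  S[X_1,X_2] = ((2.25)·(1.25) + (-1.75)·(-1.75) + (0.25)·(-2.75) + (-0.75)·(3.25)) / 3 = 2.75/3 = 0.9167
  S[X_2,X_2] = ((1.25)·(1.25) + (-1.75)·(-1.75) + (-2.75)·(-2.75) + (3.25)·(3.25)) / 3 = 22.75/3 = 7.5833
  S = [[2.9167, 0.9167],
 [0.9167, 7.5833]].

Step 3 — invert S. det(S) = 2.9167·7.5833 - (0.9167)² = 21.2778.
  S^{-1} = (1/det) · [[d, -b], [-b, a]] = [[0.3564, -0.0431],
 [-0.0431, 0.1371]].

Step 4 — quadratic form (x̄ - mu_0)^T · S^{-1} · (x̄ - mu_0):
  S^{-1} · (x̄ - mu_0) = (1.3473, -0.1958),
  (x̄ - mu_0)^T · [...] = (3.75)·(1.3473) + (-0.25)·(-0.1958) = 5.1012.

Step 5 — scale by n: T² = 4 · 5.1012 = 20.4047.

T² ≈ 20.4047


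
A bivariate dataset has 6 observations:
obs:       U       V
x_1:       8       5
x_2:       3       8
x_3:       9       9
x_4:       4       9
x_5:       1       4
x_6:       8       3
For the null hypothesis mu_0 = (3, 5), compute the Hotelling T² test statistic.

Step 1 — sample mean vector:
  mean(U) = (8 + 3 + 9 + 4 + 1 + 8) / 6 = 33/6 = 5.5
  mean(V) = (5 + 8 + 9 + 9 + 4 + 3) / 6 = 38/6 = 6.3333
  x̄ = (5.5, 6.3333),  deviation x̄ - mu_0 = (5.5, 6.3333) - (3, 5) = (2.5, 1.3333).

Step 2 — sample covariance matrix, S[i,j] = (1/(n-1)) · Σ_k (x_{k,i} - mean_i) · (x_{k,j} - mean_j), divisor n-1 = 5:
  S[U,U] = ((2.5)·(2.5) + (-2.5)·(-2.5) + (3.5)·(3.5) + (-1.5)·(-1.5) + (-4.5)·(-4.5) + (2.5)·(2.5)) / 5 = 53.5/5 = 10.7
  S[U,V] = ((2.5)·(-1.3333) + (-2.5)·(1.6667) + (3.5)·(2.6667) + (-1.5)·(2.6667) + (-4.5)·(-2.3333) + (2.5)·(-3.3333)) / 5 = 0/5 = 0
  S[V,V] = ((-1.3333)·(-1.3333) + (1.6667)·(1.6667) + (2.6667)·(2.6667) + (2.6667)·(2.6667) + (-2.3333)·(-2.3333) + (-3.3333)·(-3.3333)) / 5 = 35.3333/5 = 7.0667
  S = [[10.7, 0],
 [0, 7.0667]].

Step 3 — invert S. det(S) = 10.7·7.0667 - (0)² = 75.6133.
  S^{-1} = (1/det) · [[d, -b], [-b, a]] = [[0.0935, 0],
 [0, 0.1415]].

Step 4 — quadratic form (x̄ - mu_0)^T · S^{-1} · (x̄ - mu_0):
  S^{-1} · (x̄ - mu_0) = (0.2336, 0.1887),
  (x̄ - mu_0)^T · [...] = (2.5)·(0.2336) + (1.3333)·(0.1887) = 0.8357.

Step 5 — scale by n: T² = 6 · 0.8357 = 5.0141.

T² ≈ 5.0141


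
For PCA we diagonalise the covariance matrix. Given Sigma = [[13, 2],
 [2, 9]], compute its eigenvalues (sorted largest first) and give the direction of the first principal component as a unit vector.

Step 1 — characteristic polynomial of 2×2 Sigma:
  det(Sigma - λI) = λ² - trace · λ + det = 0.
  trace = 13 + 9 = 22, det = 13·9 - (2)² = 113.
Step 2 — discriminant:
  Δ = trace² - 4·det = 484 - 452 = 32.
Step 3 — eigenvalues:
  λ = (trace ± √Δ)/2 = (22 ± 5.6569)/2,
  λ_1 = 13.8284,  λ_2 = 8.1716.

Step 4 — unit eigenvector for λ_1: solve (Sigma - λ_1 I)v = 0. First row:
  (13 - 13.8284)·v_x + (2)·v_y = 0, i.e. (-0.8284)·v_x + (2)·v_y = 0,
  so v ∝ (b, λ_1 - a) = (2, 0.8284) = u.
  ||u|| = √((2)² + (0.8284)²) = √(4.6863) ≈ 2.1648,
  v_1 = u/||u|| ≈ (0.9239, 0.3827) (||v_1|| = 1).

λ_1 = 13.8284,  λ_2 = 8.1716;  v_1 ≈ (0.9239, 0.3827)


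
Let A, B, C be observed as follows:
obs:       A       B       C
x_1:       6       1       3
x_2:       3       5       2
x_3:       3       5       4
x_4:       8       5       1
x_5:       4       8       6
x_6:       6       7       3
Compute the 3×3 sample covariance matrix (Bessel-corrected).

Step 1 — column means:
  mean(A) = (6 + 3 + 3 + 8 + 4 + 6) / 6 = 30/6 = 5
  mean(B) = (1 + 5 + 5 + 5 + 8 + 7) / 6 = 31/6 = 5.1667
  mean(C) = (3 + 2 + 4 + 1 + 6 + 3) / 6 = 19/6 = 3.1667

Step 2 — sample covariance S[i,j] = (1/(n-1)) · Σ_k (x_{k,i} - mean_i) · (x_{k,j} - mean_j), with n-1 = 5.
  S[A,A] = ((1)·(1) + (-2)·(-2) + (-2)·(-2) + (3)·(3) + (-1)·(-1) + (1)·(1)) / 5 = 20/5 = 4
  S[A,B] = ((1)·(-4.1667) + (-2)·(-0.1667) + (-2)·(-0.1667) + (3)·(-0.1667) + (-1)·(2.8333) + (1)·(1.8333)) / 5 = -5/5 = -1
  S[A,C] = ((1)·(-0.1667) + (-2)·(-1.1667) + (-2)·(0.8333) + (3)·(-2.1667) + (-1)·(2.8333) + (1)·(-0.1667)) / 5 = -9/5 = -1.8
  S[B,B] = ((-4.1667)·(-4.1667) + (-0.1667)·(-0.1667) + (-0.1667)·(-0.1667) + (-0.1667)·(-0.1667) + (2.8333)·(2.8333) + (1.8333)·(1.8333)) / 5 = 28.8333/5 = 5.7667
  S[B,C] = ((-4.1667)·(-0.1667) + (-0.1667)·(-1.1667) + (-0.1667)·(0.8333) + (-0.1667)·(-2.1667) + (2.8333)·(2.8333) + (1.8333)·(-0.1667)) / 5 = 8.8333/5 = 1.7667
  S[C,C] = ((-0.1667)·(-0.1667) + (-1.1667)·(-1.1667) + (0.8333)·(0.8333) + (-2.1667)·(-2.1667) + (2.8333)·(2.8333) + (-0.1667)·(-0.1667)) / 5 = 14.8333/5 = 2.9667

S is symmetric (S[j,i] = S[i,j]). Assembling:

S = [[4, -1, -1.8],
 [-1, 5.7667, 1.7667],
 [-1.8, 1.7667, 2.9667]]


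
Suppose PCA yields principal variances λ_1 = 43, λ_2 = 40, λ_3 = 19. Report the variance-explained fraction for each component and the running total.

Step 1 — total variance = trace(Sigma) = Σ λ_i = 43 + 40 + 19 = 102.

Step 2 — fraction explained by component i = λ_i / Σ λ:
  PC1: 43/102 = 0.4216
  PC2: 40/102 = 0.3922
  PC3: 19/102 = 0.1863

Step 3 — cumulative fraction after k components = (λ_1 + ... + λ_k) / Σ λ:
  k = 1: 43/102 = 0.4216
  k = 2: (43 + 40)/102 = 83/102 = 0.8137
  k = 3: (43 + 40 + 19)/102 = 102/102 = 1

Summary (fraction, with percent):

explained: PC1 0.4216 (42.16%), PC2 0.3922 (39.22%), PC3 0.1863 (18.63%);  cumulative: 0.4216, 0.8137, 1


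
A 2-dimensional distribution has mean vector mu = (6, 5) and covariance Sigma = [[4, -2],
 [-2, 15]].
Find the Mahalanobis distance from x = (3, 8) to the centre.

Step 1 — centre the observation: (x - mu) = (-3, 3).

Step 2 — invert Sigma. det(Sigma) = 4·15 - (-2)² = 56.
  Sigma^{-1} = (1/det) · [[d, -b], [-b, a]] = [[0.2679, 0.0357],
 [0.0357, 0.0714]].

Step 3 — form the quadratic (x - mu)^T · Sigma^{-1} · (x - mu):
  Sigma^{-1} · (x - mu) = (-0.6964, 0.1071).
  (x - mu)^T · [Sigma^{-1} · (x - mu)] = (-3)·(-0.6964) + (3)·(0.1071) = 2.4107.

Step 4 — take square root: d = √(2.4107) ≈ 1.5526.

d(x, mu) = √(2.4107) ≈ 1.5526


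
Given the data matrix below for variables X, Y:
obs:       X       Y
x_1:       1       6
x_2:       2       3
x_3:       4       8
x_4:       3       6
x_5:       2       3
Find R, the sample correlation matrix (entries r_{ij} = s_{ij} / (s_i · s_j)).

Step 1 — column means:
  mean(X) = (1 + 2 + 4 + 3 + 2) / 5 = 12/5 = 2.4
  mean(Y) = (6 + 3 + 8 + 6 + 3) / 5 = 26/5 = 5.2

Step 2 — sample variances and covariances s[i,j] = (1/(n-1)) · Σ_k (x_{k,i} - mean_i) · (x_{k,j} - mean_j), with n-1 = 4:
  s[X,X] = ((-1.4)·(-1.4) + (-0.4)·(-0.4) + (1.6)·(1.6) + (0.6)·(0.6) + (-0.4)·(-0.4)) / 4 = 5.2/4 = 1.3
  s[X,Y] = ((-1.4)·(0.8) + (-0.4)·(-2.2) + (1.6)·(2.8) + (0.6)·(0.8) + (-0.4)·(-2.2)) / 4 = 5.6/4 = 1.4
  s[Y,Y] = ((0.8)·(0.8) + (-2.2)·(-2.2) + (2.8)·(2.8) + (0.8)·(0.8) + (-2.2)·(-2.2)) / 4 = 18.8/4 = 4.7
  Sample standard deviations s_i = √(s[i,i]):
  s(X) = √(1.3) = 1.1402
  s(Y) = √(4.7) = 2.1679

Step 3 — r_{ij} = s_{ij} / (s_i · s_j):
  r[X,X] = 1 (diagonal).
  r[X,Y] = 1.4 / (1.1402 · 2.1679) = 1.4 / 2.4718 = 0.5664
  r[Y,Y] = 1 (diagonal).

R is symmetric with unit diagonal. Assembling:

R = [[1, 0.5664],
 [0.5664, 1]]


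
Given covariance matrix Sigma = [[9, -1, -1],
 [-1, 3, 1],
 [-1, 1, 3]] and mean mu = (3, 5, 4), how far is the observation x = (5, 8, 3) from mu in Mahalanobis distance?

Step 1 — centre the observation: (x - mu) = (2, 3, -1).

Step 2 — invert Sigma (cofactor / det for 3×3, or solve directly):
  Sigma^{-1} = [[0.1176, 0.0294, 0.0294],
 [0.0294, 0.3824, -0.1176],
 [0.0294, -0.1176, 0.3824]].

Step 3 — form the quadratic (x - mu)^T · Sigma^{-1} · (x - mu):
  Sigma^{-1} · (x - mu) = (0.2941, 1.3235, -0.6765).
  (x - mu)^T · [Sigma^{-1} · (x - mu)] = (2)·(0.2941) + (3)·(1.3235) + (-1)·(-0.6765) = 5.2353.

Step 4 — take square root: d = √(5.2353) ≈ 2.2881.

d(x, mu) = √(5.2353) ≈ 2.2881


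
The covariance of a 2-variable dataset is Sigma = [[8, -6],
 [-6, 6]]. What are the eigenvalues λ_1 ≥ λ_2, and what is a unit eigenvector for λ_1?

Step 1 — characteristic polynomial of 2×2 Sigma:
  det(Sigma - λI) = λ² - trace · λ + det = 0.
  trace = 8 + 6 = 14, det = 8·6 - (-6)² = 12.
Step 2 — discriminant:
  Δ = trace² - 4·det = 196 - 48 = 148.
Step 3 — eigenvalues:
  λ = (trace ± √Δ)/2 = (14 ± 12.1655)/2,
  λ_1 = 13.0828,  λ_2 = 0.9172.

Step 4 — unit eigenvector for λ_1: solve (Sigma - λ_1 I)v = 0. First row:
  (8 - 13.0828)·v_x + (-6)·v_y = 0, i.e. (-5.0828)·v_x + (-6)·v_y = 0,
  so v ∝ (b, λ_1 - a) = (-6, 5.0828); multiply by -1 so the first entry is positive: u = (6, -5.0828).
  ||u|| = √((6)² + (-5.0828)²) = √(61.8345) ≈ 7.8635,
  v_1 = u/||u|| ≈ (0.763, -0.6464) (||v_1|| = 1).

λ_1 = 13.0828,  λ_2 = 0.9172;  v_1 ≈ (0.763, -0.6464)


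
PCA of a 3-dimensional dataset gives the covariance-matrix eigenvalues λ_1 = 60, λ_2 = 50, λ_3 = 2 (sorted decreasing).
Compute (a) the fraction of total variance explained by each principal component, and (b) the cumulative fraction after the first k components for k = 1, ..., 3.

Step 1 — total variance = trace(Sigma) = Σ λ_i = 60 + 50 + 2 = 112.

Step 2 — fraction explained by component i = λ_i / Σ λ:
  PC1: 60/112 = 0.5357
  PC2: 50/112 = 0.4464
  PC3: 2/112 = 0.0179

Step 3 — cumulative fraction after k components = (λ_1 + ... + λ_k) / Σ λ:
  k = 1: 60/112 = 0.5357
  k = 2: (60 + 50)/112 = 110/112 = 0.9821
  k = 3: (60 + 50 + 2)/112 = 112/112 = 1

Summary (fraction, with percent):

explained: PC1 0.5357 (53.57%), PC2 0.4464 (44.64%), PC3 0.0179 (1.79%);  cumulative: 0.5357, 0.9821, 1


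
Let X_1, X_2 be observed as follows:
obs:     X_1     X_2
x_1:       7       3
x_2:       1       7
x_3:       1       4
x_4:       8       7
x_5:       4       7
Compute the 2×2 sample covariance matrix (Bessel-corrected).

Step 1 — column means:
  mean(X_1) = (7 + 1 + 1 + 8 + 4) / 5 = 21/5 = 4.2
  mean(X_2) = (3 + 7 + 4 + 7 + 7) / 5 = 28/5 = 5.6

Step 2 — sample covariance S[i,j] = (1/(n-1)) · Σ_k (x_{k,i} - mean_i) · (x_{k,j} - mean_j), with n-1 = 4.
  S[X_1,X_1] = ((2.8)·(2.8) + (-3.2)·(-3.2) + (-3.2)·(-3.2) + (3.8)·(3.8) + (-0.2)·(-0.2)) / 4 = 42.8/4 = 10.7
  S[X_1,X_2] = ((2.8)·(-2.6) + (-3.2)·(1.4) + (-3.2)·(-1.6) + (3.8)·(1.4) + (-0.2)·(1.4)) / 4 = -1.6/4 = -0.4
  S[X_2,X_2] = ((-2.6)·(-2.6) + (1.4)·(1.4) + (-1.6)·(-1.6) + (1.4)·(1.4) + (1.4)·(1.4)) / 4 = 15.2/4 = 3.8

S is symmetric (S[j,i] = S[i,j]). Assembling:

S = [[10.7, -0.4],
 [-0.4, 3.8]]


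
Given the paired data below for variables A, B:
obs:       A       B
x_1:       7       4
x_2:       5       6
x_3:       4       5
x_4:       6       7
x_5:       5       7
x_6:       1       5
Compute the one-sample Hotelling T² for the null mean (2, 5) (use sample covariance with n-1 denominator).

Step 1 — sample mean vector:
  mean(A) = (7 + 5 + 4 + 6 + 5 + 1) / 6 = 28/6 = 4.6667
  mean(B) = (4 + 6 + 5 + 7 + 7 + 5) / 6 = 34/6 = 5.6667
  x̄ = (4.6667, 5.6667),  deviation x̄ - mu_0 = (4.6667, 5.6667) - (2, 5) = (2.6667, 0.6667).

Step 2 — sample covariance matrix, S[i,j] = (1/(n-1)) · Σ_k (x_{k,i} - mean_i) · (x_{k,j} - mean_j), divisor n-1 = 5:
  S[A,A] = ((2.3333)·(2.3333) + (0.3333)·(0.3333) + (-0.6667)·(-0.6667) + (1.3333)·(1.3333) + (0.3333)·(0.3333) + (-3.6667)·(-3.6667)) / 5 = 21.3333/5 = 4.2667
  S[A,B] = ((2.3333)·(-1.6667) + (0.3333)·(0.3333) + (-0.6667)·(-0.6667) + (1.3333)·(1.3333) + (0.3333)·(1.3333) + (-3.6667)·(-0.6667)) / 5 = 1.3333/5 = 0.2667
  S[B,B] = ((-1.6667)·(-1.6667) + (0.3333)·(0.3333) + (-0.6667)·(-0.6667) + (1.3333)·(1.3333) + (1.3333)·(1.3333) + (-0.6667)·(-0.6667)) / 5 = 7.3333/5 = 1.4667
  S = [[4.2667, 0.2667],
 [0.2667, 1.4667]].

Step 3 — invert S. det(S) = 4.2667·1.4667 - (0.2667)² = 6.1867.
  S^{-1} = (1/det) · [[d, -b], [-b, a]] = [[0.2371, -0.0431],
 [-0.0431, 0.6897]].

Step 4 — quadratic form (x̄ - mu_0)^T · S^{-1} · (x̄ - mu_0):
  S^{-1} · (x̄ - mu_0) = (0.6034, 0.3448),
  (x̄ - mu_0)^T · [...] = (2.6667)·(0.6034) + (0.6667)·(0.3448) = 1.8391.

Step 5 — scale by n: T² = 6 · 1.8391 = 11.0345.

T² ≈ 11.0345


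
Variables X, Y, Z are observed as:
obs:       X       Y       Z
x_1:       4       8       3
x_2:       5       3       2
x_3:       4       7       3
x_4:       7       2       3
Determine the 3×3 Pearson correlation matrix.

Step 1 — column means:
  mean(X) = (4 + 5 + 4 + 7) / 4 = 20/4 = 5
  mean(Y) = (8 + 3 + 7 + 2) / 4 = 20/4 = 5
  mean(Z) = (3 + 2 + 3 + 3) / 4 = 11/4 = 2.75

Step 2 — sample variances and covariances s[i,j] = (1/(n-1)) · Σ_k (x_{k,i} - mean_i) · (x_{k,j} - mean_j), with n-1 = 3:
  s[X,X] = ((-1)·(-1) + (0)·(0) + (-1)·(-1) + (2)·(2)) / 3 = 6/3 = 2
  s[X,Y] = ((-1)·(3) + (0)·(-2) + (-1)·(2) + (2)·(-3)) / 3 = -11/3 = -3.6667
  s[X,Z] = ((-1)·(0.25) + (0)·(-0.75) + (-1)·(0.25) + (2)·(0.25)) / 3 = 0/3 = 0
  s[Y,Y] = ((3)·(3) + (-2)·(-2) + (2)·(2) + (-3)·(-3)) / 3 = 26/3 = 8.6667
  s[Y,Z] = ((3)·(0.25) + (-2)·(-0.75) + (2)·(0.25) + (-3)·(0.25)) / 3 = 2/3 = 0.6667
  s[Z,Z] = ((0.25)·(0.25) + (-0.75)·(-0.75) + (0.25)·(0.25) + (0.25)·(0.25)) / 3 = 0.75/3 = 0.25
  Sample standard deviations s_i = √(s[i,i]):
  s(X) = √(2) = 1.4142
  s(Y) = √(8.6667) = 2.9439
  s(Z) = √(0.25) = 0.5

Step 3 — r_{ij} = s_{ij} / (s_i · s_j):
  r[X,X] = 1 (diagonal).
  r[X,Y] = -3.6667 / (1.4142 · 2.9439) = -3.6667 / 4.1633 = -0.8807
  r[X,Z] = 0 / (1.4142 · 0.5) = 0 / 0.7071 = 0
  r[Y,Y] = 1 (diagonal).
  r[Y,Z] = 0.6667 / (2.9439 · 0.5) = 0.6667 / 1.472 = 0.4529
  r[Z,Z] = 1 (diagonal).

R is symmetric with unit diagonal. Assembling:

R = [[1, -0.8807, 0],
 [-0.8807, 1, 0.4529],
 [0, 0.4529, 1]]


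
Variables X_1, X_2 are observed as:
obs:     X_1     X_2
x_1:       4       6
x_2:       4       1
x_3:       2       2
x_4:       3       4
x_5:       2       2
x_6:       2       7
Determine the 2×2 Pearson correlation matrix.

Step 1 — column means:
  mean(X_1) = (4 + 4 + 2 + 3 + 2 + 2) / 6 = 17/6 = 2.8333
  mean(X_2) = (6 + 1 + 2 + 4 + 2 + 7) / 6 = 22/6 = 3.6667

Step 2 — sample variances and covariances s[i,j] = (1/(n-1)) · Σ_k (x_{k,i} - mean_i) · (x_{k,j} - mean_j), with n-1 = 5:
  s[X_1,X_1] = ((1.1667)·(1.1667) + (1.1667)·(1.1667) + (-0.8333)·(-0.8333) + (0.1667)·(0.1667) + (-0.8333)·(-0.8333) + (-0.8333)·(-0.8333)) / 5 = 4.8333/5 = 0.9667
  s[X_1,X_2] = ((1.1667)·(2.3333) + (1.1667)·(-2.6667) + (-0.8333)·(-1.6667) + (0.1667)·(0.3333) + (-0.8333)·(-1.6667) + (-0.8333)·(3.3333)) / 5 = -0.3333/5 = -0.0667
  s[X_2,X_2] = ((2.3333)·(2.3333) + (-2.6667)·(-2.6667) + (-1.6667)·(-1.6667) + (0.3333)·(0.3333) + (-1.6667)·(-1.6667) + (3.3333)·(3.3333)) / 5 = 29.3333/5 = 5.8667
  Sample standard deviations s_i = √(s[i,i]):
  s(X_1) = √(0.9667) = 0.9832
  s(X_2) = √(5.8667) = 2.4221

Step 3 — r_{ij} = s_{ij} / (s_i · s_j):
  r[X_1,X_1] = 1 (diagonal).
  r[X_1,X_2] = -0.0667 / (0.9832 · 2.4221) = -0.0667 / 2.3814 = -0.028
  r[X_2,X_2] = 1 (diagonal).

R is symmetric with unit diagonal. Assembling:

R = [[1, -0.028],
 [-0.028, 1]]


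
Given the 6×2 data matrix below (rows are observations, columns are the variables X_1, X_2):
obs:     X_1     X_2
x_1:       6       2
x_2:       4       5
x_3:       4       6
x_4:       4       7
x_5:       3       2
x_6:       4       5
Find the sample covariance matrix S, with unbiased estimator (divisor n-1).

Step 1 — column means:
  mean(X_1) = (6 + 4 + 4 + 4 + 3 + 4) / 6 = 25/6 = 4.1667
  mean(X_2) = (2 + 5 + 6 + 7 + 2 + 5) / 6 = 27/6 = 4.5

Step 2 — sample covariance S[i,j] = (1/(n-1)) · Σ_k (x_{k,i} - mean_i) · (x_{k,j} - mean_j), with n-1 = 5.
  S[X_1,X_1] = ((1.8333)·(1.8333) + (-0.1667)·(-0.1667) + (-0.1667)·(-0.1667) + (-0.1667)·(-0.1667) + (-1.1667)·(-1.1667) + (-0.1667)·(-0.1667)) / 5 = 4.8333/5 = 0.9667
  S[X_1,X_2] = ((1.8333)·(-2.5) + (-0.1667)·(0.5) + (-0.1667)·(1.5) + (-0.1667)·(2.5) + (-1.1667)·(-2.5) + (-0.1667)·(0.5)) / 5 = -2.5/5 = -0.5
  S[X_2,X_2] = ((-2.5)·(-2.5) + (0.5)·(0.5) + (1.5)·(1.5) + (2.5)·(2.5) + (-2.5)·(-2.5) + (0.5)·(0.5)) / 5 = 21.5/5 = 4.3

S is symmetric (S[j,i] = S[i,j]). Assembling:

S = [[0.9667, -0.5],
 [-0.5, 4.3]]


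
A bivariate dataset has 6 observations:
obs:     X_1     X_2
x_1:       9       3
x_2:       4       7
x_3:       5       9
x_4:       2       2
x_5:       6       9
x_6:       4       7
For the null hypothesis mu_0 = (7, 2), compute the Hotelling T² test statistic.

Step 1 — sample mean vector:
  mean(X_1) = (9 + 4 + 5 + 2 + 6 + 4) / 6 = 30/6 = 5
  mean(X_2) = (3 + 7 + 9 + 2 + 9 + 7) / 6 = 37/6 = 6.1667
  x̄ = (5, 6.1667),  deviation x̄ - mu_0 = (5, 6.1667) - (7, 2) = (-2, 4.1667).

Step 2 — sample covariance matrix, S[i,j] = (1/(n-1)) · Σ_k (x_{k,i} - mean_i) · (x_{k,j} - mean_j), divisor n-1 = 5:
  S[X_1,X_1] = ((4)·(4) + (-1)·(-1) + (0)·(0) + (-3)·(-3) + (1)·(1) + (-1)·(-1)) / 5 = 28/5 = 5.6
  S[X_1,X_2] = ((4)·(-3.1667) + (-1)·(0.8333) + (0)·(2.8333) + (-3)·(-4.1667) + (1)·(2.8333) + (-1)·(0.8333)) / 5 = 1/5 = 0.2
  S[X_2,X_2] = ((-3.1667)·(-3.1667) + (0.8333)·(0.8333) + (2.8333)·(2.8333) + (-4.1667)·(-4.1667) + (2.8333)·(2.8333) + (0.8333)·(0.8333)) / 5 = 44.8333/5 = 8.9667
  S = [[5.6, 0.2],
 [0.2, 8.9667]].

Step 3 — invert S. det(S) = 5.6·8.9667 - (0.2)² = 50.1733.
  S^{-1} = (1/det) · [[d, -b], [-b, a]] = [[0.1787, -0.004],
 [-0.004, 0.1116]].

Step 4 — quadratic form (x̄ - mu_0)^T · S^{-1} · (x̄ - mu_0):
  S^{-1} · (x̄ - mu_0) = (-0.374, 0.473),
  (x̄ - mu_0)^T · [...] = (-2)·(-0.374) + (4.1667)·(0.473) = 2.719.

Step 5 — scale by n: T² = 6 · 2.719 = 16.3141.

T² ≈ 16.3141


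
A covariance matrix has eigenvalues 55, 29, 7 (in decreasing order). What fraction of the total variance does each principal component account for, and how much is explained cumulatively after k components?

Step 1 — total variance = trace(Sigma) = Σ λ_i = 55 + 29 + 7 = 91.

Step 2 — fraction explained by component i = λ_i / Σ λ:
  PC1: 55/91 = 0.6044
  PC2: 29/91 = 0.3187
  PC3: 7/91 = 0.0769

Step 3 — cumulative fraction after k components = (λ_1 + ... + λ_k) / Σ λ:
  k = 1: 55/91 = 0.6044
  k = 2: (55 + 29)/91 = 84/91 = 0.9231
  k = 3: (55 + 29 + 7)/91 = 91/91 = 1

Summary (fraction, with percent):

explained: PC1 0.6044 (60.44%), PC2 0.3187 (31.87%), PC3 0.0769 (7.69%);  cumulative: 0.6044, 0.9231, 1


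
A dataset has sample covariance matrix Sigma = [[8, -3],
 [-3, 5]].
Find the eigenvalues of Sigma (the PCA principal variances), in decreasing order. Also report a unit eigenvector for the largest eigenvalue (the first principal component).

Step 1 — characteristic polynomial of 2×2 Sigma:
  det(Sigma - λI) = λ² - trace · λ + det = 0.
  trace = 8 + 5 = 13, det = 8·5 - (-3)² = 31.
Step 2 — discriminant:
  Δ = trace² - 4·det = 169 - 124 = 45.
Step 3 — eigenvalues:
  λ = (trace ± √Δ)/2 = (13 ± 6.7082)/2,
  λ_1 = 9.8541,  λ_2 = 3.1459.

Step 4 — unit eigenvector for λ_1: solve (Sigma - λ_1 I)v = 0. First row:
  (8 - 9.8541)·v_x + (-3)·v_y = 0, i.e. (-1.8541)·v_x + (-3)·v_y = 0,
  so v ∝ (b, λ_1 - a) = (-3, 1.8541); multiply by -1 so the first entry is positive: u = (3, -1.8541).
  ||u|| = √((3)² + (-1.8541)²) = √(12.4377) ≈ 3.5267,
  v_1 = u/||u|| ≈ (0.8507, -0.5257) (||v_1|| = 1).

λ_1 = 9.8541,  λ_2 = 3.1459;  v_1 ≈ (0.8507, -0.5257)
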